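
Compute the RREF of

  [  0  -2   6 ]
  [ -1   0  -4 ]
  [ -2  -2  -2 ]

[[1, 0, 4], [0, 1, -3], [0, 0, 0]]

ρ1 <-> ρ2
  [ -1   0  -4 ]
  [  0  -2   6 ]
  [ -2  -2  -2 ]
ρ1 -> -1·ρ1
  [  1   0   4 ]
  [  0  -2   6 ]
  [ -2  -2  -2 ]
ρ3 -> ρ3 + 2·ρ1
  [ 1   0  4 ]
  [ 0  -2  6 ]
  [ 0  -2  6 ]
ρ2 -> -1/2·ρ2
  [ 1   0   4 ]
  [ 0   1  -3 ]
  [ 0  -2   6 ]
ρ3 -> ρ3 + 2·ρ2
  [ 1  0   4 ]
  [ 0  1  -3 ]
  [ 0  0   0 ]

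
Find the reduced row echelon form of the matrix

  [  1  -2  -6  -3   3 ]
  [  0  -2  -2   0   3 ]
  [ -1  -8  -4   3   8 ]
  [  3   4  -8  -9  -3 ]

r3 → r3 + r1
r4 → r4 − 3·r1
r2 → -1/2·r2
r3 → r3 + 10·r2
r4 → r4 − 10·r2
r3 → -1/4·r3
r4 → r4 − 3·r3
r2 → r2 + 3/2·r3
r1 → r1 − 3·r3
r1 → r1 + 2·r2

[[1, 0, -4, -3, 0], [0, 1, 1, 0, 0], [0, 0, 0, 0, 1], [0, 0, 0, 0, 0]]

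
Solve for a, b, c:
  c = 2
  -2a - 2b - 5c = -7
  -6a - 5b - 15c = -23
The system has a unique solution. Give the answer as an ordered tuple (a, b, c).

(1/2, -2, 2)

Form the augmented matrix and row-reduce:
  [  0   0    1  |    2 ]
  [ -2  -2   -5  |   -7 ]
  [ -6  -5  -15  |  -23 ]
Swap R1 and R2.
  [ -2  -2   -5  |   -7 ]
  [  0   0    1  |    2 ]
  [ -6  -5  -15  |  -23 ]
Multiply R1 by -1/2.
  [  1   1  5/2  |  7/2 ]
  [  0   0    1  |    2 ]
  [ -6  -5  -15  |  -23 ]
Add 6 times R1 to R3.
  [ 1  1  5/2  |  7/2 ]
  [ 0  0    1  |    2 ]
  [ 0  1    0  |   -2 ]
Swap R2 and R3.
  [ 1  1  5/2  |  7/2 ]
  [ 0  1    0  |   -2 ]
  [ 0  0    1  |    2 ]
Subtract 5/2 times R3 from R1.
  [ 1  1  0  |  -3/2 ]
  [ 0  1  0  |    -2 ]
  [ 0  0  1  |     2 ]
Subtract R2 from R1.
  [ 1  0  0  |  1/2 ]
  [ 0  1  0  |   -2 ]
  [ 0  0  1  |    2 ]
Reading off the last column: a = 1/2, b = -2, c = 2.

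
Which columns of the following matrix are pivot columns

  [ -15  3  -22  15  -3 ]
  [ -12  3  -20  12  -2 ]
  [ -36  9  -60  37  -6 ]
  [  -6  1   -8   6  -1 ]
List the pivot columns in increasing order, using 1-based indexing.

R1 ← -1/15·R1
  [   1  -1/5  22/15  -1  1/5 ]
  [ -12     3    -20  12   -2 ]
  [ -36     9    -60  37   -6 ]
  [  -6     1     -8   6   -1 ]
R2 ← R2 + 12·R1
  [   1  -1/5  22/15  -1  1/5 ]
  [   0   3/5  -12/5   0  2/5 ]
  [ -36     9    -60  37   -6 ]
  [  -6     1     -8   6   -1 ]
R3 ← R3 + 36·R1
  [  1  -1/5  22/15  -1  1/5 ]
  [  0   3/5  -12/5   0  2/5 ]
  [  0   9/5  -36/5   1  6/5 ]
  [ -6     1     -8   6   -1 ]
R4 ← R4 + 6·R1
  [ 1  -1/5  22/15  -1  1/5 ]
  [ 0   3/5  -12/5   0  2/5 ]
  [ 0   9/5  -36/5   1  6/5 ]
  [ 0  -1/5    4/5   0  1/5 ]
R2 ← 5/3·R2
  [ 1  -1/5  22/15  -1  1/5 ]
  [ 0     1     -4   0  2/3 ]
  [ 0   9/5  -36/5   1  6/5 ]
  [ 0  -1/5    4/5   0  1/5 ]
R3 ← R3 − 9/5·R2
  [ 1  -1/5  22/15  -1  1/5 ]
  [ 0     1     -4   0  2/3 ]
  [ 0     0      0   1    0 ]
  [ 0  -1/5    4/5   0  1/5 ]
R4 ← R4 + 1/5·R2
  [ 1  -1/5  22/15  -1  1/5 ]
  [ 0     1     -4   0  2/3 ]
  [ 0     0      0   1    0 ]
  [ 0     0      0   0  1/3 ]
R4 ← 3·R4
  [ 1  -1/5  22/15  -1  1/5 ]
  [ 0     1     -4   0  2/3 ]
  [ 0     0      0   1    0 ]
  [ 0     0      0   0    1 ]
R2 ← R2 − 2/3·R4
  [ 1  -1/5  22/15  -1  1/5 ]
  [ 0     1     -4   0    0 ]
  [ 0     0      0   1    0 ]
  [ 0     0      0   0    1 ]
R1 ← R1 − 1/5·R4
  [ 1  -1/5  22/15  -1  0 ]
  [ 0     1     -4   0  0 ]
  [ 0     0      0   1  0 ]
  [ 0     0      0   0  1 ]
R1 ← R1 + R3
  [ 1  -1/5  22/15  0  0 ]
  [ 0     1     -4  0  0 ]
  [ 0     0      0  1  0 ]
  [ 0     0      0  0  1 ]
R1 ← R1 + 1/5·R2
  [ 1  0  2/3  0  0 ]
  [ 0  1   -4  0  0 ]
  [ 0  0    0  1  0 ]
  [ 0  0    0  0  1 ]
Pivot columns are the columns containing a leading 1.

1, 2, 4, 5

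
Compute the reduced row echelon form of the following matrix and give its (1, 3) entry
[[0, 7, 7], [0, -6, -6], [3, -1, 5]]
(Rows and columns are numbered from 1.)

2

Swap r1 and r3.
  [ 3  -1   5 ]
  [ 0  -6  -6 ]
  [ 0   7   7 ]
Multiply r1 by 1/3.
  [ 1  -1/3  5/3 ]
  [ 0    -6   -6 ]
  [ 0     7    7 ]
Multiply r2 by -1/6.
  [ 1  -1/3  5/3 ]
  [ 0     1    1 ]
  [ 0     7    7 ]
Subtract 7 times r2 from r3.
  [ 1  -1/3  5/3 ]
  [ 0     1    1 ]
  [ 0     0    0 ]
Add 1/3 times r2 to r1.
  [ 1  0  2 ]
  [ 0  1  1 ]
  [ 0  0  0 ]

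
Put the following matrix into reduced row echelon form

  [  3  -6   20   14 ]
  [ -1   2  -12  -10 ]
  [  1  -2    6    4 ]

[[1, -2, 0, -2], [0, 0, 1, 1], [0, 0, 0, 0]]

Multiply R1 by 1/3.
  [  1  -2  20/3  14/3 ]
  [ -1   2   -12   -10 ]
  [  1  -2     6     4 ]
Add R1 to R2.
  [ 1  -2   20/3   14/3 ]
  [ 0   0  -16/3  -16/3 ]
  [ 1  -2      6      4 ]
Subtract R1 from R3.
  [ 1  -2   20/3   14/3 ]
  [ 0   0  -16/3  -16/3 ]
  [ 0   0   -2/3   -2/3 ]
Multiply R2 by -3/16.
  [ 1  -2  20/3  14/3 ]
  [ 0   0     1     1 ]
  [ 0   0  -2/3  -2/3 ]
Add 2/3 times R2 to R3.
  [ 1  -2  20/3  14/3 ]
  [ 0   0     1     1 ]
  [ 0   0     0     0 ]
Subtract 20/3 times R2 from R1.
  [ 1  -2  0  -2 ]
  [ 0   0  1   1 ]
  [ 0   0  0   0 ]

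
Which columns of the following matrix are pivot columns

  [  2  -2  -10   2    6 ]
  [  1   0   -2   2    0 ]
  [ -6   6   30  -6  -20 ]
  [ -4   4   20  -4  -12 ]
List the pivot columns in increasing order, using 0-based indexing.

0, 1, 4

ρ1 -> 1/2·ρ1
  [  1  -1  -5   1    3 ]
  [  1   0  -2   2    0 ]
  [ -6   6  30  -6  -20 ]
  [ -4   4  20  -4  -12 ]
ρ2 -> ρ2 − ρ1
  [  1  -1  -5   1    3 ]
  [  0   1   3   1   -3 ]
  [ -6   6  30  -6  -20 ]
  [ -4   4  20  -4  -12 ]
ρ3 -> ρ3 + 6·ρ1
  [  1  -1  -5   1    3 ]
  [  0   1   3   1   -3 ]
  [  0   0   0   0   -2 ]
  [ -4   4  20  -4  -12 ]
ρ4 -> ρ4 + 4·ρ1
  [ 1  -1  -5  1   3 ]
  [ 0   1   3  1  -3 ]
  [ 0   0   0  0  -2 ]
  [ 0   0   0  0   0 ]
ρ3 -> -1/2·ρ3
  [ 1  -1  -5  1   3 ]
  [ 0   1   3  1  -3 ]
  [ 0   0   0  0   1 ]
  [ 0   0   0  0   0 ]
ρ2 -> ρ2 + 3·ρ3
  [ 1  -1  -5  1  3 ]
  [ 0   1   3  1  0 ]
  [ 0   0   0  0  1 ]
  [ 0   0   0  0  0 ]
ρ1 -> ρ1 − 3·ρ3
  [ 1  -1  -5  1  0 ]
  [ 0   1   3  1  0 ]
  [ 0   0   0  0  1 ]
  [ 0   0   0  0  0 ]
ρ1 -> ρ1 + ρ2
  [ 1  0  -2  2  0 ]
  [ 0  1   3  1  0 ]
  [ 0  0   0  0  1 ]
  [ 0  0   0  0  0 ]
Pivot columns are the columns containing a leading 1.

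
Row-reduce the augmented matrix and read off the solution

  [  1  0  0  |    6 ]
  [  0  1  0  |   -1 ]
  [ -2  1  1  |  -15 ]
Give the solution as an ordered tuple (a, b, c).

R3 → R3 + 2·R1
  [ 1  0  0  |   6 ]
  [ 0  1  0  |  -1 ]
  [ 0  1  1  |  -3 ]
R3 → R3 − R2
  [ 1  0  0  |   6 ]
  [ 0  1  0  |  -1 ]
  [ 0  0  1  |  -2 ]
Reading off the last column: a = 6, b = -1, c = -2.

(6, -1, -2)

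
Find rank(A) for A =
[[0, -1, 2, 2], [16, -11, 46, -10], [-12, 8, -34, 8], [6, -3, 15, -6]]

rank = 2

r1 ↔ r2
  [  16  -11   46  -10 ]
  [   0   -1    2    2 ]
  [ -12    8  -34    8 ]
  [   6   -3   15   -6 ]
r1 := 1/16·r1
  [   1  -11/16  23/8  -5/8 ]
  [   0      -1     2     2 ]
  [ -12       8   -34     8 ]
  [   6      -3    15    -6 ]
r3 := r3 + 12·r1
  [ 1  -11/16  23/8  -5/8 ]
  [ 0      -1     2     2 ]
  [ 0    -1/4   1/2   1/2 ]
  [ 6      -3    15    -6 ]
r4 := r4 − 6·r1
  [ 1  -11/16  23/8  -5/8 ]
  [ 0      -1     2     2 ]
  [ 0    -1/4   1/2   1/2 ]
  [ 0     9/8  -9/4  -9/4 ]
r2 := -1·r2
  [ 1  -11/16  23/8  -5/8 ]
  [ 0       1    -2    -2 ]
  [ 0    -1/4   1/2   1/2 ]
  [ 0     9/8  -9/4  -9/4 ]
r3 := r3 + 1/4·r2
  [ 1  -11/16  23/8  -5/8 ]
  [ 0       1    -2    -2 ]
  [ 0       0     0     0 ]
  [ 0     9/8  -9/4  -9/4 ]
r4 := r4 − 9/8·r2
  [ 1  -11/16  23/8  -5/8 ]
  [ 0       1    -2    -2 ]
  [ 0       0     0     0 ]
  [ 0       0     0     0 ]
r1 := r1 + 11/16·r2
  [ 1  0  3/2  -2 ]
  [ 0  1   -2  -2 ]
  [ 0  0    0   0 ]
  [ 0  0    0   0 ]
The reduced form has 2 nonzero rows.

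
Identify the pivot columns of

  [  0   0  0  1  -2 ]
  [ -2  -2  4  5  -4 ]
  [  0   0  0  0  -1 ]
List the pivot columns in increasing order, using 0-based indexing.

Swap ρ1 and ρ2.
  [ -2  -2  4  5  -4 ]
  [  0   0  0  1  -2 ]
  [  0   0  0  0  -1 ]
Multiply ρ1 by -1/2.
  [ 1  1  -2  -5/2   2 ]
  [ 0  0   0     1  -2 ]
  [ 0  0   0     0  -1 ]
Multiply ρ3 by -1.
  [ 1  1  -2  -5/2   2 ]
  [ 0  0   0     1  -2 ]
  [ 0  0   0     0   1 ]
Add 2 times ρ3 to ρ2.
  [ 1  1  -2  -5/2  2 ]
  [ 0  0   0     1  0 ]
  [ 0  0   0     0  1 ]
Subtract 2 times ρ3 from ρ1.
  [ 1  1  -2  -5/2  0 ]
  [ 0  0   0     1  0 ]
  [ 0  0   0     0  1 ]
Add 5/2 times ρ2 to ρ1.
  [ 1  1  -2  0  0 ]
  [ 0  0   0  1  0 ]
  [ 0  0   0  0  1 ]
Pivot columns are the columns containing a leading 1.

0, 3, 4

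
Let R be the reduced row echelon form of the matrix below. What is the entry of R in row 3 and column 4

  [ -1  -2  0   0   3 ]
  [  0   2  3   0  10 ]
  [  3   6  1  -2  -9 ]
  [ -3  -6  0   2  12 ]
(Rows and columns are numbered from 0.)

3/2

ρ1 -> -1·ρ1
  [  1   2  0   0  -3 ]
  [  0   2  3   0  10 ]
  [  3   6  1  -2  -9 ]
  [ -3  -6  0   2  12 ]
ρ3 -> ρ3 − 3·ρ1
  [  1   2  0   0  -3 ]
  [  0   2  3   0  10 ]
  [  0   0  1  -2   0 ]
  [ -3  -6  0   2  12 ]
ρ4 -> ρ4 + 3·ρ1
  [ 1  2  0   0  -3 ]
  [ 0  2  3   0  10 ]
  [ 0  0  1  -2   0 ]
  [ 0  0  0   2   3 ]
ρ2 -> 1/2·ρ2
  [ 1  2    0   0  -3 ]
  [ 0  1  3/2   0   5 ]
  [ 0  0    1  -2   0 ]
  [ 0  0    0   2   3 ]
ρ4 -> 1/2·ρ4
  [ 1  2    0   0   -3 ]
  [ 0  1  3/2   0    5 ]
  [ 0  0    1  -2    0 ]
  [ 0  0    0   1  3/2 ]
ρ3 -> ρ3 + 2·ρ4
  [ 1  2    0  0   -3 ]
  [ 0  1  3/2  0    5 ]
  [ 0  0    1  0    3 ]
  [ 0  0    0  1  3/2 ]
ρ2 -> ρ2 − 3/2·ρ3
  [ 1  2  0  0   -3 ]
  [ 0  1  0  0  1/2 ]
  [ 0  0  1  0    3 ]
  [ 0  0  0  1  3/2 ]
ρ1 -> ρ1 − 2·ρ2
  [ 1  0  0  0   -4 ]
  [ 0  1  0  0  1/2 ]
  [ 0  0  1  0    3 ]
  [ 0  0  0  1  3/2 ]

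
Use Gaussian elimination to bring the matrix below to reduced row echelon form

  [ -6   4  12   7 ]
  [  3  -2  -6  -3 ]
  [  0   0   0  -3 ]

[[1, -2/3, -2, 0], [0, 0, 0, 1], [0, 0, 0, 0]]

R1 → -1/6·R1
  [ 1  -2/3  -2  -7/6 ]
  [ 3    -2  -6    -3 ]
  [ 0     0   0    -3 ]
R2 → R2 − 3·R1
  [ 1  -2/3  -2  -7/6 ]
  [ 0     0   0   1/2 ]
  [ 0     0   0    -3 ]
R2 → 2·R2
  [ 1  -2/3  -2  -7/6 ]
  [ 0     0   0     1 ]
  [ 0     0   0    -3 ]
R3 → R3 + 3·R2
  [ 1  -2/3  -2  -7/6 ]
  [ 0     0   0     1 ]
  [ 0     0   0     0 ]
R1 → R1 + 7/6·R2
  [ 1  -2/3  -2  0 ]
  [ 0     0   0  1 ]
  [ 0     0   0  0 ]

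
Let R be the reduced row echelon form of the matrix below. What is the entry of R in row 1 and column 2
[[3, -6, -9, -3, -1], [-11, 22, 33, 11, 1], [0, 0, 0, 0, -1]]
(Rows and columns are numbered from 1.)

ρ1 ← 1/3·ρ1
  [   1  -2  -3  -1  -1/3 ]
  [ -11  22  33  11     1 ]
  [   0   0   0   0    -1 ]
ρ2 ← ρ2 + 11·ρ1
  [ 1  -2  -3  -1  -1/3 ]
  [ 0   0   0   0  -8/3 ]
  [ 0   0   0   0    -1 ]
ρ2 ← -3/8·ρ2
  [ 1  -2  -3  -1  -1/3 ]
  [ 0   0   0   0     1 ]
  [ 0   0   0   0    -1 ]
ρ3 ← ρ3 + ρ2
  [ 1  -2  -3  -1  -1/3 ]
  [ 0   0   0   0     1 ]
  [ 0   0   0   0     0 ]
ρ1 ← ρ1 + 1/3·ρ2
  [ 1  -2  -3  -1  0 ]
  [ 0   0   0   0  1 ]
  [ 0   0   0   0  0 ]

-2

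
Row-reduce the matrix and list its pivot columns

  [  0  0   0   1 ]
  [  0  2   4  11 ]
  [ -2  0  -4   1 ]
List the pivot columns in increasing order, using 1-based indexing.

1, 2, 4

Swap ρ1 and ρ3.
  [ -2  0  -4   1 ]
  [  0  2   4  11 ]
  [  0  0   0   1 ]
Multiply ρ1 by -1/2.
  [ 1  0  2  -1/2 ]
  [ 0  2  4    11 ]
  [ 0  0  0     1 ]
Multiply ρ2 by 1/2.
  [ 1  0  2  -1/2 ]
  [ 0  1  2  11/2 ]
  [ 0  0  0     1 ]
Subtract 11/2 times ρ3 from ρ2.
  [ 1  0  2  -1/2 ]
  [ 0  1  2     0 ]
  [ 0  0  0     1 ]
Add 1/2 times ρ3 to ρ1.
  [ 1  0  2  0 ]
  [ 0  1  2  0 ]
  [ 0  0  0  1 ]
Pivot columns are the columns containing a leading 1.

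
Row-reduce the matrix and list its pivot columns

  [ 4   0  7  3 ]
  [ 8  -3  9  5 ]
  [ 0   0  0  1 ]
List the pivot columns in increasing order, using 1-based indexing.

1, 2, 4

ρ1 := 1/4·ρ1
  [ 1   0  7/4  3/4 ]
  [ 8  -3    9    5 ]
  [ 0   0    0    1 ]
ρ2 := ρ2 − 8·ρ1
  [ 1   0  7/4  3/4 ]
  [ 0  -3   -5   -1 ]
  [ 0   0    0    1 ]
ρ2 := -1/3·ρ2
  [ 1  0  7/4  3/4 ]
  [ 0  1  5/3  1/3 ]
  [ 0  0    0    1 ]
ρ2 := ρ2 − 1/3·ρ3
  [ 1  0  7/4  3/4 ]
  [ 0  1  5/3    0 ]
  [ 0  0    0    1 ]
ρ1 := ρ1 − 3/4·ρ3
  [ 1  0  7/4  0 ]
  [ 0  1  5/3  0 ]
  [ 0  0    0  1 ]
Pivot columns are the columns containing a leading 1.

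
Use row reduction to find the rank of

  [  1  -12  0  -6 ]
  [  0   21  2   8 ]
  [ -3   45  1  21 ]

r3 ← r3 + 3·r1
  [ 1  -12  0  -6 ]
  [ 0   21  2   8 ]
  [ 0    9  1   3 ]
r2 ← 1/21·r2
  [ 1  -12     0    -6 ]
  [ 0    1  2/21  8/21 ]
  [ 0    9     1     3 ]
r3 ← r3 − 9·r2
  [ 1  -12     0    -6 ]
  [ 0    1  2/21  8/21 ]
  [ 0    0   1/7  -3/7 ]
r3 ← 7·r3
  [ 1  -12     0    -6 ]
  [ 0    1  2/21  8/21 ]
  [ 0    0     1    -3 ]
r2 ← r2 − 2/21·r3
  [ 1  -12  0   -6 ]
  [ 0    1  0  2/3 ]
  [ 0    0  1   -3 ]
r1 ← r1 + 12·r2
  [ 1  0  0    2 ]
  [ 0  1  0  2/3 ]
  [ 0  0  1   -3 ]
The reduced form has 3 nonzero rows.

rank = 3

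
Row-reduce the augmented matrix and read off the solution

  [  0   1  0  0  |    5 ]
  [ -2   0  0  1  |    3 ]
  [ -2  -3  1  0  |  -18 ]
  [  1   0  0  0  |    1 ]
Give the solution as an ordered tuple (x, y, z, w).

R1 <-> R2
  [ -2   0  0  1  |    3 ]
  [  0   1  0  0  |    5 ]
  [ -2  -3  1  0  |  -18 ]
  [  1   0  0  0  |    1 ]
R1 → -1/2·R1
  [  1   0  0  -1/2  |  -3/2 ]
  [  0   1  0     0  |     5 ]
  [ -2  -3  1     0  |   -18 ]
  [  1   0  0     0  |     1 ]
R3 → R3 + 2·R1
  [ 1   0  0  -1/2  |  -3/2 ]
  [ 0   1  0     0  |     5 ]
  [ 0  -3  1    -1  |   -21 ]
  [ 1   0  0     0  |     1 ]
R4 → R4 − R1
  [ 1   0  0  -1/2  |  -3/2 ]
  [ 0   1  0     0  |     5 ]
  [ 0  -3  1    -1  |   -21 ]
  [ 0   0  0   1/2  |   5/2 ]
R3 → R3 + 3·R2
  [ 1  0  0  -1/2  |  -3/2 ]
  [ 0  1  0     0  |     5 ]
  [ 0  0  1    -1  |    -6 ]
  [ 0  0  0   1/2  |   5/2 ]
R4 → 2·R4
  [ 1  0  0  -1/2  |  -3/2 ]
  [ 0  1  0     0  |     5 ]
  [ 0  0  1    -1  |    -6 ]
  [ 0  0  0     1  |     5 ]
R3 → R3 + R4
  [ 1  0  0  -1/2  |  -3/2 ]
  [ 0  1  0     0  |     5 ]
  [ 0  0  1     0  |    -1 ]
  [ 0  0  0     1  |     5 ]
R1 → R1 + 1/2·R4
  [ 1  0  0  0  |   1 ]
  [ 0  1  0  0  |   5 ]
  [ 0  0  1  0  |  -1 ]
  [ 0  0  0  1  |   5 ]
Reading off the last column: x = 1, y = 5, z = -1, w = 5.

(1, 5, -1, 5)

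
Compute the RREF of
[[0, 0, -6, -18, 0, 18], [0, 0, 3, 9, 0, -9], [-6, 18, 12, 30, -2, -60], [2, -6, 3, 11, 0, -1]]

[[1, -3, 0, 1, 0, 4], [0, 0, 1, 3, 0, -3], [0, 0, 0, 0, 1, 0], [0, 0, 0, 0, 0, 0]]

R1 <=> R3
  [ -6  18  12   30  -2  -60 ]
  [  0   0   3    9   0   -9 ]
  [  0   0  -6  -18   0   18 ]
  [  2  -6   3   11   0   -1 ]
R1 -> -1/6·R1
  [ 1  -3  -2   -5  1/3  10 ]
  [ 0   0   3    9    0  -9 ]
  [ 0   0  -6  -18    0  18 ]
  [ 2  -6   3   11    0  -1 ]
R4 -> R4 − 2·R1
  [ 1  -3  -2   -5   1/3   10 ]
  [ 0   0   3    9     0   -9 ]
  [ 0   0  -6  -18     0   18 ]
  [ 0   0   7   21  -2/3  -21 ]
R2 -> 1/3·R2
  [ 1  -3  -2   -5   1/3   10 ]
  [ 0   0   1    3     0   -3 ]
  [ 0   0  -6  -18     0   18 ]
  [ 0   0   7   21  -2/3  -21 ]
R3 -> R3 + 6·R2
  [ 1  -3  -2  -5   1/3   10 ]
  [ 0   0   1   3     0   -3 ]
  [ 0   0   0   0     0    0 ]
  [ 0   0   7  21  -2/3  -21 ]
R4 -> R4 − 7·R2
  [ 1  -3  -2  -5   1/3  10 ]
  [ 0   0   1   3     0  -3 ]
  [ 0   0   0   0     0   0 ]
  [ 0   0   0   0  -2/3   0 ]
R3 <=> R4
  [ 1  -3  -2  -5   1/3  10 ]
  [ 0   0   1   3     0  -3 ]
  [ 0   0   0   0  -2/3   0 ]
  [ 0   0   0   0     0   0 ]
R3 -> -3/2·R3
  [ 1  -3  -2  -5  1/3  10 ]
  [ 0   0   1   3    0  -3 ]
  [ 0   0   0   0    1   0 ]
  [ 0   0   0   0    0   0 ]
R1 -> R1 − 1/3·R3
  [ 1  -3  -2  -5  0  10 ]
  [ 0   0   1   3  0  -3 ]
  [ 0   0   0   0  1   0 ]
  [ 0   0   0   0  0   0 ]
R1 -> R1 + 2·R2
  [ 1  -3  0  1  0   4 ]
  [ 0   0  1  3  0  -3 ]
  [ 0   0  0  0  1   0 ]
  [ 0   0  0  0  0   0 ]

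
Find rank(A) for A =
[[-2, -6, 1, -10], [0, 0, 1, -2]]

rank = 2

Multiply R1 by -1/2.
  [ 1  3  -1/2   5 ]
  [ 0  0     1  -2 ]
Add 1/2 times R2 to R1.
  [ 1  3  0   4 ]
  [ 0  0  1  -2 ]
The reduced form has 2 nonzero rows.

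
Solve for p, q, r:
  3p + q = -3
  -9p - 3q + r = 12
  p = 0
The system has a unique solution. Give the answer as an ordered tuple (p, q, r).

(0, -3, 3)

Form the augmented matrix and row-reduce:
  [  3   1  0  |  -3 ]
  [ -9  -3  1  |  12 ]
  [  1   0  0  |   0 ]
R1 -> 1/3·R1
  [  1  1/3  0  |  -1 ]
  [ -9   -3  1  |  12 ]
  [  1    0  0  |   0 ]
R2 -> R2 + 9·R1
  [ 1  1/3  0  |  -1 ]
  [ 0    0  1  |   3 ]
  [ 1    0  0  |   0 ]
R3 -> R3 − R1
  [ 1   1/3  0  |  -1 ]
  [ 0     0  1  |   3 ]
  [ 0  -1/3  0  |   1 ]
R2 <=> R3
  [ 1   1/3  0  |  -1 ]
  [ 0  -1/3  0  |   1 ]
  [ 0     0  1  |   3 ]
R2 -> -3·R2
  [ 1  1/3  0  |  -1 ]
  [ 0    1  0  |  -3 ]
  [ 0    0  1  |   3 ]
R1 -> R1 − 1/3·R2
  [ 1  0  0  |   0 ]
  [ 0  1  0  |  -3 ]
  [ 0  0  1  |   3 ]
Reading off the last column: p = 0, q = -3, r = 3.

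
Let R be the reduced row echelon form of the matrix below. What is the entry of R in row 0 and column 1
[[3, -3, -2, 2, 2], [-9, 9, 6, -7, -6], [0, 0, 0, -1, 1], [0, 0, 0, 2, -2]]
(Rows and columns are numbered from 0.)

Multiply ρ1 by 1/3.
  [  1  -1  -2/3  2/3  2/3 ]
  [ -9   9     6   -7   -6 ]
  [  0   0     0   -1    1 ]
  [  0   0     0    2   -2 ]
Add 9 times ρ1 to ρ2.
  [ 1  -1  -2/3  2/3  2/3 ]
  [ 0   0     0   -1    0 ]
  [ 0   0     0   -1    1 ]
  [ 0   0     0    2   -2 ]
Multiply ρ2 by -1.
  [ 1  -1  -2/3  2/3  2/3 ]
  [ 0   0     0    1    0 ]
  [ 0   0     0   -1    1 ]
  [ 0   0     0    2   -2 ]
Add ρ2 to ρ3.
  [ 1  -1  -2/3  2/3  2/3 ]
  [ 0   0     0    1    0 ]
  [ 0   0     0    0    1 ]
  [ 0   0     0    2   -2 ]
Subtract 2 times ρ2 from ρ4.
  [ 1  -1  -2/3  2/3  2/3 ]
  [ 0   0     0    1    0 ]
  [ 0   0     0    0    1 ]
  [ 0   0     0    0   -2 ]
Add 2 times ρ3 to ρ4.
  [ 1  -1  -2/3  2/3  2/3 ]
  [ 0   0     0    1    0 ]
  [ 0   0     0    0    1 ]
  [ 0   0     0    0    0 ]
Subtract 2/3 times ρ3 from ρ1.
  [ 1  -1  -2/3  2/3  0 ]
  [ 0   0     0    1  0 ]
  [ 0   0     0    0  1 ]
  [ 0   0     0    0  0 ]
Subtract 2/3 times ρ2 from ρ1.
  [ 1  -1  -2/3  0  0 ]
  [ 0   0     0  1  0 ]
  [ 0   0     0  0  1 ]
  [ 0   0     0  0  0 ]

-1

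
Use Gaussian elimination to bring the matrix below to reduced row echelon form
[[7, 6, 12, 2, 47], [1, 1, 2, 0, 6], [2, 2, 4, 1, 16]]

[[1, 0, 0, 0, 3], [0, 1, 2, 0, 3], [0, 0, 0, 1, 4]]

R1 -> 1/7·R1
R2 -> R2 − R1
R3 -> R3 − 2·R1
R2 -> 7·R2
R3 -> R3 − 2/7·R2
R2 -> R2 + 2·R3
R1 -> R1 − 2/7·R3
R1 -> R1 − 6/7·R2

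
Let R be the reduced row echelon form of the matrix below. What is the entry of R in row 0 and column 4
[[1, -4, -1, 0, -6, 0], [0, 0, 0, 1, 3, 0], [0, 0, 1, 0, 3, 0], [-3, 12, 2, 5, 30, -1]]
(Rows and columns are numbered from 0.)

-3

ρ4 ← ρ4 + 3·ρ1
ρ2 ↔ ρ3
ρ4 ← ρ4 + ρ2
ρ4 ← ρ4 − 5·ρ3
ρ4 ← -1·ρ4
ρ1 ← ρ1 + ρ2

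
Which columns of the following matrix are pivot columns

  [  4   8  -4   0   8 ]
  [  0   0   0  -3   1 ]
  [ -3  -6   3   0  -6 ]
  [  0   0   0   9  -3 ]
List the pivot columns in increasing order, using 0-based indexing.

R1 := 1/4·R1
  [  1   2  -1   0   2 ]
  [  0   0   0  -3   1 ]
  [ -3  -6   3   0  -6 ]
  [  0   0   0   9  -3 ]
R3 := R3 + 3·R1
  [ 1  2  -1   0   2 ]
  [ 0  0   0  -3   1 ]
  [ 0  0   0   0   0 ]
  [ 0  0   0   9  -3 ]
R2 := -1/3·R2
  [ 1  2  -1  0     2 ]
  [ 0  0   0  1  -1/3 ]
  [ 0  0   0  0     0 ]
  [ 0  0   0  9    -3 ]
R4 := R4 − 9·R2
  [ 1  2  -1  0     2 ]
  [ 0  0   0  1  -1/3 ]
  [ 0  0   0  0     0 ]
  [ 0  0   0  0     0 ]
Pivot columns are the columns containing a leading 1.

0, 3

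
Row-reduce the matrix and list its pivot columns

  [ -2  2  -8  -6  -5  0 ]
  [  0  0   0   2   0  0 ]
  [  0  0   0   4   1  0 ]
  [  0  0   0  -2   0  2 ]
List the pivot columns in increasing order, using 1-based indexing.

R1 := -1/2·R1
  [ 1  -1  4   3  5/2  0 ]
  [ 0   0  0   2    0  0 ]
  [ 0   0  0   4    1  0 ]
  [ 0   0  0  -2    0  2 ]
R2 := 1/2·R2
  [ 1  -1  4   3  5/2  0 ]
  [ 0   0  0   1    0  0 ]
  [ 0   0  0   4    1  0 ]
  [ 0   0  0  -2    0  2 ]
R3 := R3 − 4·R2
  [ 1  -1  4   3  5/2  0 ]
  [ 0   0  0   1    0  0 ]
  [ 0   0  0   0    1  0 ]
  [ 0   0  0  -2    0  2 ]
R4 := R4 + 2·R2
  [ 1  -1  4  3  5/2  0 ]
  [ 0   0  0  1    0  0 ]
  [ 0   0  0  0    1  0 ]
  [ 0   0  0  0    0  2 ]
R4 := 1/2·R4
  [ 1  -1  4  3  5/2  0 ]
  [ 0   0  0  1    0  0 ]
  [ 0   0  0  0    1  0 ]
  [ 0   0  0  0    0  1 ]
R1 := R1 − 5/2·R3
  [ 1  -1  4  3  0  0 ]
  [ 0   0  0  1  0  0 ]
  [ 0   0  0  0  1  0 ]
  [ 0   0  0  0  0  1 ]
R1 := R1 − 3·R2
  [ 1  -1  4  0  0  0 ]
  [ 0   0  0  1  0  0 ]
  [ 0   0  0  0  1  0 ]
  [ 0   0  0  0  0  1 ]
Pivot columns are the columns containing a leading 1.

1, 4, 5, 6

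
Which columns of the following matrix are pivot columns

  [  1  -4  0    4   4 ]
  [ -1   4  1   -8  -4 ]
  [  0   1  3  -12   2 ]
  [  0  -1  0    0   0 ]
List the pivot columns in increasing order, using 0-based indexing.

0, 1, 2, 4

Add R1 to R2.
  [ 1  -4  0    4  4 ]
  [ 0   0  1   -4  0 ]
  [ 0   1  3  -12  2 ]
  [ 0  -1  0    0  0 ]
Swap R2 and R3.
  [ 1  -4  0    4  4 ]
  [ 0   1  3  -12  2 ]
  [ 0   0  1   -4  0 ]
  [ 0  -1  0    0  0 ]
Add R2 to R4.
  [ 1  -4  0    4  4 ]
  [ 0   1  3  -12  2 ]
  [ 0   0  1   -4  0 ]
  [ 0   0  3  -12  2 ]
Subtract 3 times R3 from R4.
  [ 1  -4  0    4  4 ]
  [ 0   1  3  -12  2 ]
  [ 0   0  1   -4  0 ]
  [ 0   0  0    0  2 ]
Multiply R4 by 1/2.
  [ 1  -4  0    4  4 ]
  [ 0   1  3  -12  2 ]
  [ 0   0  1   -4  0 ]
  [ 0   0  0    0  1 ]
Subtract 2 times R4 from R2.
  [ 1  -4  0    4  4 ]
  [ 0   1  3  -12  0 ]
  [ 0   0  1   -4  0 ]
  [ 0   0  0    0  1 ]
Subtract 4 times R4 from R1.
  [ 1  -4  0    4  0 ]
  [ 0   1  3  -12  0 ]
  [ 0   0  1   -4  0 ]
  [ 0   0  0    0  1 ]
Subtract 3 times R3 from R2.
  [ 1  -4  0   4  0 ]
  [ 0   1  0   0  0 ]
  [ 0   0  1  -4  0 ]
  [ 0   0  0   0  1 ]
Add 4 times R2 to R1.
  [ 1  0  0   4  0 ]
  [ 0  1  0   0  0 ]
  [ 0  0  1  -4  0 ]
  [ 0  0  0   0  1 ]
Pivot columns are the columns containing a leading 1.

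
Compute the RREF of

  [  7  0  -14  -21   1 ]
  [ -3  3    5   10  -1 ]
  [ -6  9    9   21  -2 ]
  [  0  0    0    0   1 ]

[[1, 0, -2, -3, 0], [0, 1, -1/3, 1/3, 0], [0, 0, 0, 0, 1], [0, 0, 0, 0, 0]]

R1 := 1/7·R1
R2 := R2 + 3·R1
R3 := R3 + 6·R1
R2 := 1/3·R2
R3 := R3 − 9·R2
R3 := 7/4·R3
R4 := R4 − R3
R2 := R2 + 4/21·R3
R1 := R1 − 1/7·R3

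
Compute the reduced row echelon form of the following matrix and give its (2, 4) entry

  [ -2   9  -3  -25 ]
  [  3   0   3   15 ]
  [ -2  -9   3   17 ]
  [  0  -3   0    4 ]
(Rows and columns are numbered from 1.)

Multiply r1 by -1/2.
  [  1  -9/2  3/2  25/2 ]
  [  3     0    3    15 ]
  [ -2    -9    3    17 ]
  [  0    -3    0     4 ]
Subtract 3 times r1 from r2.
  [  1  -9/2   3/2   25/2 ]
  [  0  27/2  -3/2  -45/2 ]
  [ -2    -9     3     17 ]
  [  0    -3     0      4 ]
Add 2 times r1 to r3.
  [ 1  -9/2   3/2   25/2 ]
  [ 0  27/2  -3/2  -45/2 ]
  [ 0   -18     6     42 ]
  [ 0    -3     0      4 ]
Multiply r2 by 2/27.
  [ 1  -9/2   3/2  25/2 ]
  [ 0     1  -1/9  -5/3 ]
  [ 0   -18     6    42 ]
  [ 0    -3     0     4 ]
Add 18 times r2 to r3.
  [ 1  -9/2   3/2  25/2 ]
  [ 0     1  -1/9  -5/3 ]
  [ 0     0     4    12 ]
  [ 0    -3     0     4 ]
Add 3 times r2 to r4.
  [ 1  -9/2   3/2  25/2 ]
  [ 0     1  -1/9  -5/3 ]
  [ 0     0     4    12 ]
  [ 0     0  -1/3    -1 ]
Multiply r3 by 1/4.
  [ 1  -9/2   3/2  25/2 ]
  [ 0     1  -1/9  -5/3 ]
  [ 0     0     1     3 ]
  [ 0     0  -1/3    -1 ]
Add 1/3 times r3 to r4.
  [ 1  -9/2   3/2  25/2 ]
  [ 0     1  -1/9  -5/3 ]
  [ 0     0     1     3 ]
  [ 0     0     0     0 ]
Add 1/9 times r3 to r2.
  [ 1  -9/2  3/2  25/2 ]
  [ 0     1    0  -4/3 ]
  [ 0     0    1     3 ]
  [ 0     0    0     0 ]
Subtract 3/2 times r3 from r1.
  [ 1  -9/2  0     8 ]
  [ 0     1  0  -4/3 ]
  [ 0     0  1     3 ]
  [ 0     0  0     0 ]
Add 9/2 times r2 to r1.
  [ 1  0  0     2 ]
  [ 0  1  0  -4/3 ]
  [ 0  0  1     3 ]
  [ 0  0  0     0 ]

-4/3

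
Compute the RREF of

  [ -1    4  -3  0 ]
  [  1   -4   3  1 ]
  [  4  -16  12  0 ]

[[1, -4, 3, 0], [0, 0, 0, 1], [0, 0, 0, 0]]

Multiply R1 by -1.
  [ 1   -4   3  0 ]
  [ 1   -4   3  1 ]
  [ 4  -16  12  0 ]
Subtract R1 from R2.
  [ 1   -4   3  0 ]
  [ 0    0   0  1 ]
  [ 4  -16  12  0 ]
Subtract 4 times R1 from R3.
  [ 1  -4  3  0 ]
  [ 0   0  0  1 ]
  [ 0   0  0  0 ]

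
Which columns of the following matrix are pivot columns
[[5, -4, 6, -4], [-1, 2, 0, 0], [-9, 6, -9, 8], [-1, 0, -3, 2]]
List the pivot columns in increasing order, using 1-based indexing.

R1 -> 1/5·R1
  [  1  -4/5  6/5  -4/5 ]
  [ -1     2    0     0 ]
  [ -9     6   -9     8 ]
  [ -1     0   -3     2 ]
R2 -> R2 + R1
  [  1  -4/5  6/5  -4/5 ]
  [  0   6/5  6/5  -4/5 ]
  [ -9     6   -9     8 ]
  [ -1     0   -3     2 ]
R3 -> R3 + 9·R1
  [  1  -4/5  6/5  -4/5 ]
  [  0   6/5  6/5  -4/5 ]
  [  0  -6/5  9/5   4/5 ]
  [ -1     0   -3     2 ]
R4 -> R4 + R1
  [ 1  -4/5   6/5  -4/5 ]
  [ 0   6/5   6/5  -4/5 ]
  [ 0  -6/5   9/5   4/5 ]
  [ 0  -4/5  -9/5   6/5 ]
R2 -> 5/6·R2
  [ 1  -4/5   6/5  -4/5 ]
  [ 0     1     1  -2/3 ]
  [ 0  -6/5   9/5   4/5 ]
  [ 0  -4/5  -9/5   6/5 ]
R3 -> R3 + 6/5·R2
  [ 1  -4/5   6/5  -4/5 ]
  [ 0     1     1  -2/3 ]
  [ 0     0     3     0 ]
  [ 0  -4/5  -9/5   6/5 ]
R4 -> R4 + 4/5·R2
  [ 1  -4/5  6/5  -4/5 ]
  [ 0     1    1  -2/3 ]
  [ 0     0    3     0 ]
  [ 0     0   -1   2/3 ]
R3 -> 1/3·R3
  [ 1  -4/5  6/5  -4/5 ]
  [ 0     1    1  -2/3 ]
  [ 0     0    1     0 ]
  [ 0     0   -1   2/3 ]
R4 -> R4 + R3
  [ 1  -4/5  6/5  -4/5 ]
  [ 0     1    1  -2/3 ]
  [ 0     0    1     0 ]
  [ 0     0    0   2/3 ]
R4 -> 3/2·R4
  [ 1  -4/5  6/5  -4/5 ]
  [ 0     1    1  -2/3 ]
  [ 0     0    1     0 ]
  [ 0     0    0     1 ]
R2 -> R2 + 2/3·R4
  [ 1  -4/5  6/5  -4/5 ]
  [ 0     1    1     0 ]
  [ 0     0    1     0 ]
  [ 0     0    0     1 ]
R1 -> R1 + 4/5·R4
  [ 1  -4/5  6/5  0 ]
  [ 0     1    1  0 ]
  [ 0     0    1  0 ]
  [ 0     0    0  1 ]
R2 -> R2 − R3
  [ 1  -4/5  6/5  0 ]
  [ 0     1    0  0 ]
  [ 0     0    1  0 ]
  [ 0     0    0  1 ]
R1 -> R1 − 6/5·R3
  [ 1  -4/5  0  0 ]
  [ 0     1  0  0 ]
  [ 0     0  1  0 ]
  [ 0     0  0  1 ]
R1 -> R1 + 4/5·R2
  [ 1  0  0  0 ]
  [ 0  1  0  0 ]
  [ 0  0  1  0 ]
  [ 0  0  0  1 ]
Pivot columns are the columns containing a leading 1.

1, 2, 3, 4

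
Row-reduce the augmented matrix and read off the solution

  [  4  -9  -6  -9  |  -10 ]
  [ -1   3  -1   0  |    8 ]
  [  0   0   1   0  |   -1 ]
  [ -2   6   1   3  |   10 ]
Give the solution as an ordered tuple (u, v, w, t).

(-4, 1, -1, -1)

R1 → 1/4·R1
R2 → R2 + R1
R4 → R4 + 2·R1
R2 → 4/3·R2
R4 → R4 − 3/2·R2
R4 → R4 − 3·R3
R4 → 1/3·R4
R2 → R2 + 3·R4
R1 → R1 + 9/4·R4
R2 → R2 + 10/3·R3
R1 → R1 + 3/2·R3
R1 → R1 + 9/4·R2
Reading off the last column: u = -4, v = 1, w = -1, t = -1.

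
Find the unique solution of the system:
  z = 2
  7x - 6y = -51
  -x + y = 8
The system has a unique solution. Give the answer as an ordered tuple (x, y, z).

(-3, 5, 2)

Form the augmented matrix and row-reduce:
  [  0   0  1  |    2 ]
  [  7  -6  0  |  -51 ]
  [ -1   1  0  |    8 ]
R1 ↔ R2
  [  7  -6  0  |  -51 ]
  [  0   0  1  |    2 ]
  [ -1   1  0  |    8 ]
R1 ← 1/7·R1
  [  1  -6/7  0  |  -51/7 ]
  [  0     0  1  |      2 ]
  [ -1     1  0  |      8 ]
R3 ← R3 + R1
  [ 1  -6/7  0  |  -51/7 ]
  [ 0     0  1  |      2 ]
  [ 0   1/7  0  |    5/7 ]
R2 ↔ R3
  [ 1  -6/7  0  |  -51/7 ]
  [ 0   1/7  0  |    5/7 ]
  [ 0     0  1  |      2 ]
R2 ← 7·R2
  [ 1  -6/7  0  |  -51/7 ]
  [ 0     1  0  |      5 ]
  [ 0     0  1  |      2 ]
R1 ← R1 + 6/7·R2
  [ 1  0  0  |  -3 ]
  [ 0  1  0  |   5 ]
  [ 0  0  1  |   2 ]
Reading off the last column: x = -3, y = 5, z = 2.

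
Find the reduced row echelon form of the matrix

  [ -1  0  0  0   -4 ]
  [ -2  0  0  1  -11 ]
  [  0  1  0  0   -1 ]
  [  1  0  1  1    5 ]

r1 := -1·r1
r2 := r2 + 2·r1
r4 := r4 − r1
r2 ↔ r3
r3 ↔ r4
r3 := r3 − r4

[[1, 0, 0, 0, 4], [0, 1, 0, 0, -1], [0, 0, 1, 0, 4], [0, 0, 0, 1, -3]]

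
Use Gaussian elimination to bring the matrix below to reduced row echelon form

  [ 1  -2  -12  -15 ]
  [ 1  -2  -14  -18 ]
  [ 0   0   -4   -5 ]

[[1, -2, 0, 0], [0, 0, 1, 0], [0, 0, 0, 1]]

R2 → R2 − R1
  [ 1  -2  -12  -15 ]
  [ 0   0   -2   -3 ]
  [ 0   0   -4   -5 ]
R2 → -1/2·R2
  [ 1  -2  -12  -15 ]
  [ 0   0    1  3/2 ]
  [ 0   0   -4   -5 ]
R3 → R3 + 4·R2
  [ 1  -2  -12  -15 ]
  [ 0   0    1  3/2 ]
  [ 0   0    0    1 ]
R2 → R2 − 3/2·R3
  [ 1  -2  -12  -15 ]
  [ 0   0    1    0 ]
  [ 0   0    0    1 ]
R1 → R1 + 15·R3
  [ 1  -2  -12  0 ]
  [ 0   0    1  0 ]
  [ 0   0    0  1 ]
R1 → R1 + 12·R2
  [ 1  -2  0  0 ]
  [ 0   0  1  0 ]
  [ 0   0  0  1 ]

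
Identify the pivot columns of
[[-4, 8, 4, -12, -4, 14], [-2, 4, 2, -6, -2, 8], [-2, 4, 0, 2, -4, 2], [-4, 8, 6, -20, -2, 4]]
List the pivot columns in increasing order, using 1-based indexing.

1, 3, 6

R1 := -1/4·R1
  [  1  -2  -1    3   1  -7/2 ]
  [ -2   4   2   -6  -2     8 ]
  [ -2   4   0    2  -4     2 ]
  [ -4   8   6  -20  -2     4 ]
R2 := R2 + 2·R1
  [  1  -2  -1    3   1  -7/2 ]
  [  0   0   0    0   0     1 ]
  [ -2   4   0    2  -4     2 ]
  [ -4   8   6  -20  -2     4 ]
R3 := R3 + 2·R1
  [  1  -2  -1    3   1  -7/2 ]
  [  0   0   0    0   0     1 ]
  [  0   0  -2    8  -2    -5 ]
  [ -4   8   6  -20  -2     4 ]
R4 := R4 + 4·R1
  [ 1  -2  -1   3   1  -7/2 ]
  [ 0   0   0   0   0     1 ]
  [ 0   0  -2   8  -2    -5 ]
  [ 0   0   2  -8   2   -10 ]
R2 <-> R3
  [ 1  -2  -1   3   1  -7/2 ]
  [ 0   0  -2   8  -2    -5 ]
  [ 0   0   0   0   0     1 ]
  [ 0   0   2  -8   2   -10 ]
R2 := -1/2·R2
  [ 1  -2  -1   3  1  -7/2 ]
  [ 0   0   1  -4  1   5/2 ]
  [ 0   0   0   0  0     1 ]
  [ 0   0   2  -8  2   -10 ]
R4 := R4 − 2·R2
  [ 1  -2  -1   3  1  -7/2 ]
  [ 0   0   1  -4  1   5/2 ]
  [ 0   0   0   0  0     1 ]
  [ 0   0   0   0  0   -15 ]
R4 := R4 + 15·R3
  [ 1  -2  -1   3  1  -7/2 ]
  [ 0   0   1  -4  1   5/2 ]
  [ 0   0   0   0  0     1 ]
  [ 0   0   0   0  0     0 ]
R2 := R2 − 5/2·R3
  [ 1  -2  -1   3  1  -7/2 ]
  [ 0   0   1  -4  1     0 ]
  [ 0   0   0   0  0     1 ]
  [ 0   0   0   0  0     0 ]
R1 := R1 + 7/2·R3
  [ 1  -2  -1   3  1  0 ]
  [ 0   0   1  -4  1  0 ]
  [ 0   0   0   0  0  1 ]
  [ 0   0   0   0  0  0 ]
R1 := R1 + R2
  [ 1  -2  0  -1  2  0 ]
  [ 0   0  1  -4  1  0 ]
  [ 0   0  0   0  0  1 ]
  [ 0   0  0   0  0  0 ]
Pivot columns are the columns containing a leading 1.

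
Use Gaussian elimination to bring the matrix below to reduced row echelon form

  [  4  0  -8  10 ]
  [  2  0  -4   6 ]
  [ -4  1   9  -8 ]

R1 ← 1/4·R1
  [  1  0  -2  5/2 ]
  [  2  0  -4    6 ]
  [ -4  1   9   -8 ]
R2 ← R2 − 2·R1
  [  1  0  -2  5/2 ]
  [  0  0   0    1 ]
  [ -4  1   9   -8 ]
R3 ← R3 + 4·R1
  [ 1  0  -2  5/2 ]
  [ 0  0   0    1 ]
  [ 0  1   1    2 ]
R2 <-> R3
  [ 1  0  -2  5/2 ]
  [ 0  1   1    2 ]
  [ 0  0   0    1 ]
R2 ← R2 − 2·R3
  [ 1  0  -2  5/2 ]
  [ 0  1   1    0 ]
  [ 0  0   0    1 ]
R1 ← R1 − 5/2·R3
  [ 1  0  -2  0 ]
  [ 0  1   1  0 ]
  [ 0  0   0  1 ]

[[1, 0, -2, 0], [0, 1, 1, 0], [0, 0, 0, 1]]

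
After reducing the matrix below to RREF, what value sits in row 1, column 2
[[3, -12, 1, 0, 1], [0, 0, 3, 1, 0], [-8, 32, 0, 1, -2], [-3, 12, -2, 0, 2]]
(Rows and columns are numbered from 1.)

R1 → 1/3·R1
  [  1  -4  1/3  0  1/3 ]
  [  0   0    3  1    0 ]
  [ -8  32    0  1   -2 ]
  [ -3  12   -2  0    2 ]
R3 → R3 + 8·R1
  [  1  -4  1/3  0  1/3 ]
  [  0   0    3  1    0 ]
  [  0   0  8/3  1  2/3 ]
  [ -3  12   -2  0    2 ]
R4 → R4 + 3·R1
  [ 1  -4  1/3  0  1/3 ]
  [ 0   0    3  1    0 ]
  [ 0   0  8/3  1  2/3 ]
  [ 0   0   -1  0    3 ]
R2 → 1/3·R2
  [ 1  -4  1/3    0  1/3 ]
  [ 0   0    1  1/3    0 ]
  [ 0   0  8/3    1  2/3 ]
  [ 0   0   -1    0    3 ]
R3 → R3 − 8/3·R2
  [ 1  -4  1/3    0  1/3 ]
  [ 0   0    1  1/3    0 ]
  [ 0   0    0  1/9  2/3 ]
  [ 0   0   -1    0    3 ]
R4 → R4 + R2
  [ 1  -4  1/3    0  1/3 ]
  [ 0   0    1  1/3    0 ]
  [ 0   0    0  1/9  2/3 ]
  [ 0   0    0  1/3    3 ]
R3 → 9·R3
  [ 1  -4  1/3    0  1/3 ]
  [ 0   0    1  1/3    0 ]
  [ 0   0    0    1    6 ]
  [ 0   0    0  1/3    3 ]
R4 → R4 − 1/3·R3
  [ 1  -4  1/3    0  1/3 ]
  [ 0   0    1  1/3    0 ]
  [ 0   0    0    1    6 ]
  [ 0   0    0    0    1 ]
R3 → R3 − 6·R4
  [ 1  -4  1/3    0  1/3 ]
  [ 0   0    1  1/3    0 ]
  [ 0   0    0    1    0 ]
  [ 0   0    0    0    1 ]
R1 → R1 − 1/3·R4
  [ 1  -4  1/3    0  0 ]
  [ 0   0    1  1/3  0 ]
  [ 0   0    0    1  0 ]
  [ 0   0    0    0  1 ]
R2 → R2 − 1/3·R3
  [ 1  -4  1/3  0  0 ]
  [ 0   0    1  0  0 ]
  [ 0   0    0  1  0 ]
  [ 0   0    0  0  1 ]
R1 → R1 − 1/3·R2
  [ 1  -4  0  0  0 ]
  [ 0   0  1  0  0 ]
  [ 0   0  0  1  0 ]
  [ 0   0  0  0  1 ]

-4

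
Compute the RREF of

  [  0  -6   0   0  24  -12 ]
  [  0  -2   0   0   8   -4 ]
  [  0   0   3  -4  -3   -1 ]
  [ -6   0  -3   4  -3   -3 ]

[[1, 0, 0, 0, 1, 2/3], [0, 1, 0, 0, -4, 2], [0, 0, 1, -4/3, -1, -1/3], [0, 0, 0, 0, 0, 0]]

R1 ↔ R4
  [ -6   0  -3   4  -3   -3 ]
  [  0  -2   0   0   8   -4 ]
  [  0   0   3  -4  -3   -1 ]
  [  0  -6   0   0  24  -12 ]
R1 -> -1/6·R1
  [ 1   0  1/2  -2/3  1/2  1/2 ]
  [ 0  -2    0     0    8   -4 ]
  [ 0   0    3    -4   -3   -1 ]
  [ 0  -6    0     0   24  -12 ]
R2 -> -1/2·R2
  [ 1   0  1/2  -2/3  1/2  1/2 ]
  [ 0   1    0     0   -4    2 ]
  [ 0   0    3    -4   -3   -1 ]
  [ 0  -6    0     0   24  -12 ]
R4 -> R4 + 6·R2
  [ 1  0  1/2  -2/3  1/2  1/2 ]
  [ 0  1    0     0   -4    2 ]
  [ 0  0    3    -4   -3   -1 ]
  [ 0  0    0     0    0    0 ]
R3 -> 1/3·R3
  [ 1  0  1/2  -2/3  1/2   1/2 ]
  [ 0  1    0     0   -4     2 ]
  [ 0  0    1  -4/3   -1  -1/3 ]
  [ 0  0    0     0    0     0 ]
R1 -> R1 − 1/2·R3
  [ 1  0  0     0   1   2/3 ]
  [ 0  1  0     0  -4     2 ]
  [ 0  0  1  -4/3  -1  -1/3 ]
  [ 0  0  0     0   0     0 ]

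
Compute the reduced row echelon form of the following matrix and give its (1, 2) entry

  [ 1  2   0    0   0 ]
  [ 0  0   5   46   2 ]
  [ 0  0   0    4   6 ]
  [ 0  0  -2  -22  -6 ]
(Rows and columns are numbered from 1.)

ρ2 ← 1/5·ρ2
ρ4 ← ρ4 + 2·ρ2
ρ3 ← 1/4·ρ3
ρ4 ← ρ4 + 18/5·ρ3
ρ4 ← 5·ρ4
ρ3 ← ρ3 − 3/2·ρ4
ρ2 ← ρ2 − 2/5·ρ4
ρ2 ← ρ2 − 46/5·ρ3

2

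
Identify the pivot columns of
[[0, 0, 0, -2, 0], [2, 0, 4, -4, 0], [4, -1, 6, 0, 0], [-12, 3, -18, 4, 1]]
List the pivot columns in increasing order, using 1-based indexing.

1, 2, 4, 5

ρ1 <-> ρ2
  [   2   0    4  -4  0 ]
  [   0   0    0  -2  0 ]
  [   4  -1    6   0  0 ]
  [ -12   3  -18   4  1 ]
ρ1 -> 1/2·ρ1
  [   1   0    2  -2  0 ]
  [   0   0    0  -2  0 ]
  [   4  -1    6   0  0 ]
  [ -12   3  -18   4  1 ]
ρ3 -> ρ3 − 4·ρ1
  [   1   0    2  -2  0 ]
  [   0   0    0  -2  0 ]
  [   0  -1   -2   8  0 ]
  [ -12   3  -18   4  1 ]
ρ4 -> ρ4 + 12·ρ1
  [ 1   0   2   -2  0 ]
  [ 0   0   0   -2  0 ]
  [ 0  -1  -2    8  0 ]
  [ 0   3   6  -20  1 ]
ρ2 <-> ρ3
  [ 1   0   2   -2  0 ]
  [ 0  -1  -2    8  0 ]
  [ 0   0   0   -2  0 ]
  [ 0   3   6  -20  1 ]
ρ2 -> -1·ρ2
  [ 1  0  2   -2  0 ]
  [ 0  1  2   -8  0 ]
  [ 0  0  0   -2  0 ]
  [ 0  3  6  -20  1 ]
ρ4 -> ρ4 − 3·ρ2
  [ 1  0  2  -2  0 ]
  [ 0  1  2  -8  0 ]
  [ 0  0  0  -2  0 ]
  [ 0  0  0   4  1 ]
ρ3 -> -1/2·ρ3
  [ 1  0  2  -2  0 ]
  [ 0  1  2  -8  0 ]
  [ 0  0  0   1  0 ]
  [ 0  0  0   4  1 ]
ρ4 -> ρ4 − 4·ρ3
  [ 1  0  2  -2  0 ]
  [ 0  1  2  -8  0 ]
  [ 0  0  0   1  0 ]
  [ 0  0  0   0  1 ]
ρ2 -> ρ2 + 8·ρ3
  [ 1  0  2  -2  0 ]
  [ 0  1  2   0  0 ]
  [ 0  0  0   1  0 ]
  [ 0  0  0   0  1 ]
ρ1 -> ρ1 + 2·ρ3
  [ 1  0  2  0  0 ]
  [ 0  1  2  0  0 ]
  [ 0  0  0  1  0 ]
  [ 0  0  0  0  1 ]
Pivot columns are the columns containing a leading 1.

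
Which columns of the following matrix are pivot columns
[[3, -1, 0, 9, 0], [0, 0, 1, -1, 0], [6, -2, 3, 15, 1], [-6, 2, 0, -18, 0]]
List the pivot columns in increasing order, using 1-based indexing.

R1 -> 1/3·R1
  [  1  -1/3  0    3  0 ]
  [  0     0  1   -1  0 ]
  [  6    -2  3   15  1 ]
  [ -6     2  0  -18  0 ]
R3 -> R3 − 6·R1
  [  1  -1/3  0    3  0 ]
  [  0     0  1   -1  0 ]
  [  0     0  3   -3  1 ]
  [ -6     2  0  -18  0 ]
R4 -> R4 + 6·R1
  [ 1  -1/3  0   3  0 ]
  [ 0     0  1  -1  0 ]
  [ 0     0  3  -3  1 ]
  [ 0     0  0   0  0 ]
R3 -> R3 − 3·R2
  [ 1  -1/3  0   3  0 ]
  [ 0     0  1  -1  0 ]
  [ 0     0  0   0  1 ]
  [ 0     0  0   0  0 ]
Pivot columns are the columns containing a leading 1.

1, 3, 5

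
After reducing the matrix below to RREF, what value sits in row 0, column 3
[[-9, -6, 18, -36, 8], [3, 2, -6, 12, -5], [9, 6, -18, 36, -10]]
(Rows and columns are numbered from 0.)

4

r1 -> -1/9·r1
  [ 1  2/3   -2   4  -8/9 ]
  [ 3    2   -6  12    -5 ]
  [ 9    6  -18  36   -10 ]
r2 -> r2 − 3·r1
  [ 1  2/3   -2   4  -8/9 ]
  [ 0    0    0   0  -7/3 ]
  [ 9    6  -18  36   -10 ]
r3 -> r3 − 9·r1
  [ 1  2/3  -2  4  -8/9 ]
  [ 0    0   0  0  -7/3 ]
  [ 0    0   0  0    -2 ]
r2 -> -3/7·r2
  [ 1  2/3  -2  4  -8/9 ]
  [ 0    0   0  0     1 ]
  [ 0    0   0  0    -2 ]
r3 -> r3 + 2·r2
  [ 1  2/3  -2  4  -8/9 ]
  [ 0    0   0  0     1 ]
  [ 0    0   0  0     0 ]
r1 -> r1 + 8/9·r2
  [ 1  2/3  -2  4  0 ]
  [ 0    0   0  0  1 ]
  [ 0    0   0  0  0 ]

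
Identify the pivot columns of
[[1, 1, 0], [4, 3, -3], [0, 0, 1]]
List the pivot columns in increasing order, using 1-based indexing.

ρ2 ← ρ2 − 4·ρ1
ρ2 ← -1·ρ2
ρ2 ← ρ2 − 3·ρ3
ρ1 ← ρ1 − ρ2
Pivot columns are the columns containing a leading 1.

1, 2, 3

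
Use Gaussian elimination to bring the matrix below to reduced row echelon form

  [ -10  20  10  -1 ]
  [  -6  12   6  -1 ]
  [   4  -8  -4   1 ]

R1 → -1/10·R1
R2 → R2 + 6·R1
R3 → R3 − 4·R1
R2 → -5/2·R2
R3 → R3 − 3/5·R2
R1 → R1 − 1/10·R2

[[1, -2, -1, 0], [0, 0, 0, 1], [0, 0, 0, 0]]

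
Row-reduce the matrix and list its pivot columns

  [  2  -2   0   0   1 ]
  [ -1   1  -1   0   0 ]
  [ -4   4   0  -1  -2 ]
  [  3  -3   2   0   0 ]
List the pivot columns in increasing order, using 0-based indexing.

R1 := 1/2·R1
  [  1  -1   0   0  1/2 ]
  [ -1   1  -1   0    0 ]
  [ -4   4   0  -1   -2 ]
  [  3  -3   2   0    0 ]
R2 := R2 + R1
  [  1  -1   0   0  1/2 ]
  [  0   0  -1   0  1/2 ]
  [ -4   4   0  -1   -2 ]
  [  3  -3   2   0    0 ]
R3 := R3 + 4·R1
  [ 1  -1   0   0  1/2 ]
  [ 0   0  -1   0  1/2 ]
  [ 0   0   0  -1    0 ]
  [ 3  -3   2   0    0 ]
R4 := R4 − 3·R1
  [ 1  -1   0   0   1/2 ]
  [ 0   0  -1   0   1/2 ]
  [ 0   0   0  -1     0 ]
  [ 0   0   2   0  -3/2 ]
R2 := -1·R2
  [ 1  -1  0   0   1/2 ]
  [ 0   0  1   0  -1/2 ]
  [ 0   0  0  -1     0 ]
  [ 0   0  2   0  -3/2 ]
R4 := R4 − 2·R2
  [ 1  -1  0   0   1/2 ]
  [ 0   0  1   0  -1/2 ]
  [ 0   0  0  -1     0 ]
  [ 0   0  0   0  -1/2 ]
R3 := -1·R3
  [ 1  -1  0  0   1/2 ]
  [ 0   0  1  0  -1/2 ]
  [ 0   0  0  1     0 ]
  [ 0   0  0  0  -1/2 ]
R4 := -2·R4
  [ 1  -1  0  0   1/2 ]
  [ 0   0  1  0  -1/2 ]
  [ 0   0  0  1     0 ]
  [ 0   0  0  0     1 ]
R2 := R2 + 1/2·R4
  [ 1  -1  0  0  1/2 ]
  [ 0   0  1  0    0 ]
  [ 0   0  0  1    0 ]
  [ 0   0  0  0    1 ]
R1 := R1 − 1/2·R4
  [ 1  -1  0  0  0 ]
  [ 0   0  1  0  0 ]
  [ 0   0  0  1  0 ]
  [ 0   0  0  0  1 ]
Pivot columns are the columns containing a leading 1.

0, 2, 3, 4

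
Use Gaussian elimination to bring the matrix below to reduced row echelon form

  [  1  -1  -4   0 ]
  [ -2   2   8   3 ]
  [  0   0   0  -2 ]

R2 → R2 + 2·R1
  [ 1  -1  -4   0 ]
  [ 0   0   0   3 ]
  [ 0   0   0  -2 ]
R2 → 1/3·R2
  [ 1  -1  -4   0 ]
  [ 0   0   0   1 ]
  [ 0   0   0  -2 ]
R3 → R3 + 2·R2
  [ 1  -1  -4  0 ]
  [ 0   0   0  1 ]
  [ 0   0   0  0 ]

[[1, -1, -4, 0], [0, 0, 0, 1], [0, 0, 0, 0]]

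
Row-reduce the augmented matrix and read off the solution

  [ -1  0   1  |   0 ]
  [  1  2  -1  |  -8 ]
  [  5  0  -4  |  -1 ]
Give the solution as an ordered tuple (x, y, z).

(-1, -4, -1)

R1 → -1·R1
  [ 1  0  -1  |   0 ]
  [ 1  2  -1  |  -8 ]
  [ 5  0  -4  |  -1 ]
R2 → R2 − R1
  [ 1  0  -1  |   0 ]
  [ 0  2   0  |  -8 ]
  [ 5  0  -4  |  -1 ]
R3 → R3 − 5·R1
  [ 1  0  -1  |   0 ]
  [ 0  2   0  |  -8 ]
  [ 0  0   1  |  -1 ]
R2 → 1/2·R2
  [ 1  0  -1  |   0 ]
  [ 0  1   0  |  -4 ]
  [ 0  0   1  |  -1 ]
R1 → R1 + R3
  [ 1  0  0  |  -1 ]
  [ 0  1  0  |  -4 ]
  [ 0  0  1  |  -1 ]
Reading off the last column: x = -1, y = -4, z = -1.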